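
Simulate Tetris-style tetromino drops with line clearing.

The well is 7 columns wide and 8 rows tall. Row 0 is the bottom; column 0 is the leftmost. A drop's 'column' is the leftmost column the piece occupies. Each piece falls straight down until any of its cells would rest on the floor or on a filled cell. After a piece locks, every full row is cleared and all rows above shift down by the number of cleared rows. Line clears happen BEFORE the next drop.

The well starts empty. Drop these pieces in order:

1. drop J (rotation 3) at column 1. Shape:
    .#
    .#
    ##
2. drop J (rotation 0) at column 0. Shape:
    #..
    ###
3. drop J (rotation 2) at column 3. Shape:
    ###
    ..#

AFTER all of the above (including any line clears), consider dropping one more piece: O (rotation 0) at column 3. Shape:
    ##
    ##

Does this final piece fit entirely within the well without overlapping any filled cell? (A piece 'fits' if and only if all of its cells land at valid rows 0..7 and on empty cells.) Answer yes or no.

Answer: yes

Derivation:
Drop 1: J rot3 at col 1 lands with bottom-row=0; cleared 0 line(s) (total 0); column heights now [0 1 3 0 0 0 0], max=3
Drop 2: J rot0 at col 0 lands with bottom-row=3; cleared 0 line(s) (total 0); column heights now [5 4 4 0 0 0 0], max=5
Drop 3: J rot2 at col 3 lands with bottom-row=0; cleared 0 line(s) (total 0); column heights now [5 4 4 2 2 2 0], max=5
Test piece O rot0 at col 3 (width 2): heights before test = [5 4 4 2 2 2 0]; fits = True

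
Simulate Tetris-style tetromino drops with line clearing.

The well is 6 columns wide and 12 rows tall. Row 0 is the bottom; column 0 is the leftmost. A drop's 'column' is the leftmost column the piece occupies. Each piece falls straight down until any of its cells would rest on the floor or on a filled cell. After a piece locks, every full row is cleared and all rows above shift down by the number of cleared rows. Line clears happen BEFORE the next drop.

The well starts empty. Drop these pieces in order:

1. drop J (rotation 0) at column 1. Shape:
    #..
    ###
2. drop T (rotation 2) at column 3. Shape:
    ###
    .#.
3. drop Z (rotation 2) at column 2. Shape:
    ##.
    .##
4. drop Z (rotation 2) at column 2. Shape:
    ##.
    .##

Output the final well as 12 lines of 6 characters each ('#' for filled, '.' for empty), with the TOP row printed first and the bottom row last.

Drop 1: J rot0 at col 1 lands with bottom-row=0; cleared 0 line(s) (total 0); column heights now [0 2 1 1 0 0], max=2
Drop 2: T rot2 at col 3 lands with bottom-row=0; cleared 0 line(s) (total 0); column heights now [0 2 1 2 2 2], max=2
Drop 3: Z rot2 at col 2 lands with bottom-row=2; cleared 0 line(s) (total 0); column heights now [0 2 4 4 3 2], max=4
Drop 4: Z rot2 at col 2 lands with bottom-row=4; cleared 0 line(s) (total 0); column heights now [0 2 6 6 5 2], max=6

Answer: ......
......
......
......
......
......
..##..
...##.
..##..
...##.
.#.###
.####.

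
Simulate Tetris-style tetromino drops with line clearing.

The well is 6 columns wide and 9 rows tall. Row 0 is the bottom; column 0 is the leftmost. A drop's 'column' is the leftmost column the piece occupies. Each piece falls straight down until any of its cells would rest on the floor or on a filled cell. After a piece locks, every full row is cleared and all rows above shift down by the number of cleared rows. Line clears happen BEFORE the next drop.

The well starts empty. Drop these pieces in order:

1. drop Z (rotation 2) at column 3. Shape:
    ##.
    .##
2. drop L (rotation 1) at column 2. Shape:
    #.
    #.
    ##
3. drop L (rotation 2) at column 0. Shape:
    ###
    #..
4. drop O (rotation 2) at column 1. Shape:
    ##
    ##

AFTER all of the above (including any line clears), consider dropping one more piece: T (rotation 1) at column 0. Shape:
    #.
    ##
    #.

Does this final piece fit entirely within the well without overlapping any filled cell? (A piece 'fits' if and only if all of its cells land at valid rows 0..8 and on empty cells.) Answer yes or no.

Drop 1: Z rot2 at col 3 lands with bottom-row=0; cleared 0 line(s) (total 0); column heights now [0 0 0 2 2 1], max=2
Drop 2: L rot1 at col 2 lands with bottom-row=2; cleared 0 line(s) (total 0); column heights now [0 0 5 3 2 1], max=5
Drop 3: L rot2 at col 0 lands with bottom-row=4; cleared 0 line(s) (total 0); column heights now [6 6 6 3 2 1], max=6
Drop 4: O rot2 at col 1 lands with bottom-row=6; cleared 0 line(s) (total 0); column heights now [6 8 8 3 2 1], max=8
Test piece T rot1 at col 0 (width 2): heights before test = [6 8 8 3 2 1]; fits = False

Answer: no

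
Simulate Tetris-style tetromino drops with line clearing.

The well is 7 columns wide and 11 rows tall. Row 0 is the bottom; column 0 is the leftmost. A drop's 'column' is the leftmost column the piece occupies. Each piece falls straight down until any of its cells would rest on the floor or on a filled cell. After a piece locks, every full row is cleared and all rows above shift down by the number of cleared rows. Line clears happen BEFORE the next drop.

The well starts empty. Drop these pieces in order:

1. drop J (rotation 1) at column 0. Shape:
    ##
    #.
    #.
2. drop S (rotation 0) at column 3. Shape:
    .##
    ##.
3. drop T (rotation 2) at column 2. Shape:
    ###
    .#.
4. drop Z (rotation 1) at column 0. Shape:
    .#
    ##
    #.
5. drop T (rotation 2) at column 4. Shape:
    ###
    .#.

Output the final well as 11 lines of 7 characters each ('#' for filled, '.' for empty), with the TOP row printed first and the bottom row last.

Drop 1: J rot1 at col 0 lands with bottom-row=0; cleared 0 line(s) (total 0); column heights now [3 3 0 0 0 0 0], max=3
Drop 2: S rot0 at col 3 lands with bottom-row=0; cleared 0 line(s) (total 0); column heights now [3 3 0 1 2 2 0], max=3
Drop 3: T rot2 at col 2 lands with bottom-row=1; cleared 0 line(s) (total 0); column heights now [3 3 3 3 3 2 0], max=3
Drop 4: Z rot1 at col 0 lands with bottom-row=3; cleared 0 line(s) (total 0); column heights now [5 6 3 3 3 2 0], max=6
Drop 5: T rot2 at col 4 lands with bottom-row=2; cleared 0 line(s) (total 0); column heights now [5 6 3 3 4 4 4], max=6

Answer: .......
.......
.......
.......
.......
.#.....
##.....
#...###
######.
#..###.
#..##..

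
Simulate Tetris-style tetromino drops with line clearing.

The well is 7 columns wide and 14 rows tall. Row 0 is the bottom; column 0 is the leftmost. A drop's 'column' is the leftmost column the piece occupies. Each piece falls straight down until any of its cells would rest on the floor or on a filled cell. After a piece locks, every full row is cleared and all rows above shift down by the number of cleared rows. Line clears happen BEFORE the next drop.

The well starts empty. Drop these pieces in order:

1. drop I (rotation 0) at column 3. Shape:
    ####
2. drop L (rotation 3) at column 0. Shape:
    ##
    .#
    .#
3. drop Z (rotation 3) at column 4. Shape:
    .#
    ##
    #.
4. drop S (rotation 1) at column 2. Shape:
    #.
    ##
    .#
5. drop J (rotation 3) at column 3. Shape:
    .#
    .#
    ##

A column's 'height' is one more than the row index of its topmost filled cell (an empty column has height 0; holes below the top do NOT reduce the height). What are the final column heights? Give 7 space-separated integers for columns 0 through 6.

Answer: 3 3 4 4 6 4 1

Derivation:
Drop 1: I rot0 at col 3 lands with bottom-row=0; cleared 0 line(s) (total 0); column heights now [0 0 0 1 1 1 1], max=1
Drop 2: L rot3 at col 0 lands with bottom-row=0; cleared 0 line(s) (total 0); column heights now [3 3 0 1 1 1 1], max=3
Drop 3: Z rot3 at col 4 lands with bottom-row=1; cleared 0 line(s) (total 0); column heights now [3 3 0 1 3 4 1], max=4
Drop 4: S rot1 at col 2 lands with bottom-row=1; cleared 0 line(s) (total 0); column heights now [3 3 4 3 3 4 1], max=4
Drop 5: J rot3 at col 3 lands with bottom-row=3; cleared 0 line(s) (total 0); column heights now [3 3 4 4 6 4 1], max=6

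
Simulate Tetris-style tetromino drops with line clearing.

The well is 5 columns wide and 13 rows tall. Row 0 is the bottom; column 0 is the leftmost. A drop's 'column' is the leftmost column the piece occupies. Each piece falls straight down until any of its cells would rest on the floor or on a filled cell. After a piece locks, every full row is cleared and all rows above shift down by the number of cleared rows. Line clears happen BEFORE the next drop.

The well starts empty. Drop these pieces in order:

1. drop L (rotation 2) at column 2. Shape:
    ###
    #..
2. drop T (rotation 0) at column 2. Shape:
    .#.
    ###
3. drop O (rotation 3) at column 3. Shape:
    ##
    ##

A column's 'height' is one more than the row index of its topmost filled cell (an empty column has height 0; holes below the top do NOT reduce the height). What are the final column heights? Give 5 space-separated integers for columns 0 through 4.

Answer: 0 0 3 6 6

Derivation:
Drop 1: L rot2 at col 2 lands with bottom-row=0; cleared 0 line(s) (total 0); column heights now [0 0 2 2 2], max=2
Drop 2: T rot0 at col 2 lands with bottom-row=2; cleared 0 line(s) (total 0); column heights now [0 0 3 4 3], max=4
Drop 3: O rot3 at col 3 lands with bottom-row=4; cleared 0 line(s) (total 0); column heights now [0 0 3 6 6], max=6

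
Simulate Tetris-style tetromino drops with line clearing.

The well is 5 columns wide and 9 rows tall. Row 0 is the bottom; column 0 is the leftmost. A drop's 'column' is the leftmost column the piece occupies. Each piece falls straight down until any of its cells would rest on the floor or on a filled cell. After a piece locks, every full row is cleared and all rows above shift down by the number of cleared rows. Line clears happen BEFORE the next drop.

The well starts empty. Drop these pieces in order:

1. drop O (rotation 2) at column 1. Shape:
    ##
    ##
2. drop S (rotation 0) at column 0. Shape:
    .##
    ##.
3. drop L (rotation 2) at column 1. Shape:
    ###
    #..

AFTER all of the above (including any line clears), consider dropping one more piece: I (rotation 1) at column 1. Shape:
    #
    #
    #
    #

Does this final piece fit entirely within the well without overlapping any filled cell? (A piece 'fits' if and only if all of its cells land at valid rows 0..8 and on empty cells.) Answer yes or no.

Answer: no

Derivation:
Drop 1: O rot2 at col 1 lands with bottom-row=0; cleared 0 line(s) (total 0); column heights now [0 2 2 0 0], max=2
Drop 2: S rot0 at col 0 lands with bottom-row=2; cleared 0 line(s) (total 0); column heights now [3 4 4 0 0], max=4
Drop 3: L rot2 at col 1 lands with bottom-row=4; cleared 0 line(s) (total 0); column heights now [3 6 6 6 0], max=6
Test piece I rot1 at col 1 (width 1): heights before test = [3 6 6 6 0]; fits = False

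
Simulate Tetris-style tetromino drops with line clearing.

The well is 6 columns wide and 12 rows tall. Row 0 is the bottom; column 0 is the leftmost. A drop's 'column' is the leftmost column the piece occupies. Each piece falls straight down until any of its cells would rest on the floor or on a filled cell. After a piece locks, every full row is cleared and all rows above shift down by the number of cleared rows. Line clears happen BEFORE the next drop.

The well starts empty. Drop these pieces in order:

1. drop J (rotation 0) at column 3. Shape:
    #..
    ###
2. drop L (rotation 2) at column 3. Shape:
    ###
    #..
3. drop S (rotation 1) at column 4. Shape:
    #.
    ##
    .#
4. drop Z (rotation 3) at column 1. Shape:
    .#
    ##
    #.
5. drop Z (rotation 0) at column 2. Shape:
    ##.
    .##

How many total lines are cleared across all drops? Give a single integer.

Drop 1: J rot0 at col 3 lands with bottom-row=0; cleared 0 line(s) (total 0); column heights now [0 0 0 2 1 1], max=2
Drop 2: L rot2 at col 3 lands with bottom-row=2; cleared 0 line(s) (total 0); column heights now [0 0 0 4 4 4], max=4
Drop 3: S rot1 at col 4 lands with bottom-row=4; cleared 0 line(s) (total 0); column heights now [0 0 0 4 7 6], max=7
Drop 4: Z rot3 at col 1 lands with bottom-row=0; cleared 0 line(s) (total 0); column heights now [0 2 3 4 7 6], max=7
Drop 5: Z rot0 at col 2 lands with bottom-row=7; cleared 0 line(s) (total 0); column heights now [0 2 9 9 8 6], max=9

Answer: 0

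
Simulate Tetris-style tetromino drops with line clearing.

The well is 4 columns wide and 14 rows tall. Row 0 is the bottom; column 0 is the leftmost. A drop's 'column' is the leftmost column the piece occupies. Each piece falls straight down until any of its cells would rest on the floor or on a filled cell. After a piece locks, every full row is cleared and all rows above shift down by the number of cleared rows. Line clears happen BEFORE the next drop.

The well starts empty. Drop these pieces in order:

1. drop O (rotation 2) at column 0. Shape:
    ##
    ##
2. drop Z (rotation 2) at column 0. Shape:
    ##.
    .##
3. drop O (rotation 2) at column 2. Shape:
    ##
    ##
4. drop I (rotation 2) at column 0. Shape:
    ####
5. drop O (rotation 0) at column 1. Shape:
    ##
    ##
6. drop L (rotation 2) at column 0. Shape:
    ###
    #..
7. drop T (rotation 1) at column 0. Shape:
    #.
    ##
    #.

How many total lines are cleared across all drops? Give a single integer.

Answer: 2

Derivation:
Drop 1: O rot2 at col 0 lands with bottom-row=0; cleared 0 line(s) (total 0); column heights now [2 2 0 0], max=2
Drop 2: Z rot2 at col 0 lands with bottom-row=2; cleared 0 line(s) (total 0); column heights now [4 4 3 0], max=4
Drop 3: O rot2 at col 2 lands with bottom-row=3; cleared 1 line(s) (total 1); column heights now [2 3 4 4], max=4
Drop 4: I rot2 at col 0 lands with bottom-row=4; cleared 1 line(s) (total 2); column heights now [2 3 4 4], max=4
Drop 5: O rot0 at col 1 lands with bottom-row=4; cleared 0 line(s) (total 2); column heights now [2 6 6 4], max=6
Drop 6: L rot2 at col 0 lands with bottom-row=5; cleared 0 line(s) (total 2); column heights now [7 7 7 4], max=7
Drop 7: T rot1 at col 0 lands with bottom-row=7; cleared 0 line(s) (total 2); column heights now [10 9 7 4], max=10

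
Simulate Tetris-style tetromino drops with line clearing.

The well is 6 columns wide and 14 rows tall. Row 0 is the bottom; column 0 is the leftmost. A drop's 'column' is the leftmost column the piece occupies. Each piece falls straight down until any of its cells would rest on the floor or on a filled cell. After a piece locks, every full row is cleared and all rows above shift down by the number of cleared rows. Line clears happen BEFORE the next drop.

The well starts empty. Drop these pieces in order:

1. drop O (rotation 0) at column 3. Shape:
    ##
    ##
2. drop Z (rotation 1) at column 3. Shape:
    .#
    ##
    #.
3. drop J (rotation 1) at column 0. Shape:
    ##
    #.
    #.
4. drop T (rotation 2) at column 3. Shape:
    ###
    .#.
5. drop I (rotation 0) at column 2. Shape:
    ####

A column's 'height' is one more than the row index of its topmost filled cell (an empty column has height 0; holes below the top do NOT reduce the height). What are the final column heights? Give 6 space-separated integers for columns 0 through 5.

Answer: 3 3 8 8 8 8

Derivation:
Drop 1: O rot0 at col 3 lands with bottom-row=0; cleared 0 line(s) (total 0); column heights now [0 0 0 2 2 0], max=2
Drop 2: Z rot1 at col 3 lands with bottom-row=2; cleared 0 line(s) (total 0); column heights now [0 0 0 4 5 0], max=5
Drop 3: J rot1 at col 0 lands with bottom-row=0; cleared 0 line(s) (total 0); column heights now [3 3 0 4 5 0], max=5
Drop 4: T rot2 at col 3 lands with bottom-row=5; cleared 0 line(s) (total 0); column heights now [3 3 0 7 7 7], max=7
Drop 5: I rot0 at col 2 lands with bottom-row=7; cleared 0 line(s) (total 0); column heights now [3 3 8 8 8 8], max=8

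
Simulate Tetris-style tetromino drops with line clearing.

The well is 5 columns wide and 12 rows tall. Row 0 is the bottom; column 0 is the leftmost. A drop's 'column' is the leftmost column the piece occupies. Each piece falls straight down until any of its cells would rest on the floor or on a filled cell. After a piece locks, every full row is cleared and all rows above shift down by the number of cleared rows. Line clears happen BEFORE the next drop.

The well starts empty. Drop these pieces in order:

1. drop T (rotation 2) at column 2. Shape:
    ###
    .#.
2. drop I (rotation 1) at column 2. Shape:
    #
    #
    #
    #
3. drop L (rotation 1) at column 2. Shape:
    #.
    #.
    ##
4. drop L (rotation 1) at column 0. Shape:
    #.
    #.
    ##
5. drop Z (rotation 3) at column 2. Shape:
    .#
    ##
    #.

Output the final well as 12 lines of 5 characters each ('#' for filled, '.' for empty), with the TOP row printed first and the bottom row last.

Answer: ...#.
..##.
..#..
..#..
..#..
..##.
..#..
..#..
..#..
#.#..
#.###
##.#.

Derivation:
Drop 1: T rot2 at col 2 lands with bottom-row=0; cleared 0 line(s) (total 0); column heights now [0 0 2 2 2], max=2
Drop 2: I rot1 at col 2 lands with bottom-row=2; cleared 0 line(s) (total 0); column heights now [0 0 6 2 2], max=6
Drop 3: L rot1 at col 2 lands with bottom-row=6; cleared 0 line(s) (total 0); column heights now [0 0 9 7 2], max=9
Drop 4: L rot1 at col 0 lands with bottom-row=0; cleared 0 line(s) (total 0); column heights now [3 1 9 7 2], max=9
Drop 5: Z rot3 at col 2 lands with bottom-row=9; cleared 0 line(s) (total 0); column heights now [3 1 11 12 2], max=12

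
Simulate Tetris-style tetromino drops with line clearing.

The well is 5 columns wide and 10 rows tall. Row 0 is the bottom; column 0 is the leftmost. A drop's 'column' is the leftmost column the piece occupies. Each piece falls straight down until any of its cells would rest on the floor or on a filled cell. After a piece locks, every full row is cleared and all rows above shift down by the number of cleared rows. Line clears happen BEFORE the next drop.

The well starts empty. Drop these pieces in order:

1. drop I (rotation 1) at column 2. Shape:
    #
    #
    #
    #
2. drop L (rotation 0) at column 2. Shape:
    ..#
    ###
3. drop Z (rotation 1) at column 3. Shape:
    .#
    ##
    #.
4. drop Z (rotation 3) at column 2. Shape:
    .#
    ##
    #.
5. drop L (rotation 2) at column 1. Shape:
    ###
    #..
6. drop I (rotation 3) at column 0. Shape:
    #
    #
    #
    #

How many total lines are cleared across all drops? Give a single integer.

Drop 1: I rot1 at col 2 lands with bottom-row=0; cleared 0 line(s) (total 0); column heights now [0 0 4 0 0], max=4
Drop 2: L rot0 at col 2 lands with bottom-row=4; cleared 0 line(s) (total 0); column heights now [0 0 5 5 6], max=6
Drop 3: Z rot1 at col 3 lands with bottom-row=5; cleared 0 line(s) (total 0); column heights now [0 0 5 7 8], max=8
Drop 4: Z rot3 at col 2 lands with bottom-row=6; cleared 0 line(s) (total 0); column heights now [0 0 8 9 8], max=9
Drop 5: L rot2 at col 1 lands with bottom-row=8; cleared 0 line(s) (total 0); column heights now [0 10 10 10 8], max=10
Drop 6: I rot3 at col 0 lands with bottom-row=0; cleared 0 line(s) (total 0); column heights now [4 10 10 10 8], max=10

Answer: 0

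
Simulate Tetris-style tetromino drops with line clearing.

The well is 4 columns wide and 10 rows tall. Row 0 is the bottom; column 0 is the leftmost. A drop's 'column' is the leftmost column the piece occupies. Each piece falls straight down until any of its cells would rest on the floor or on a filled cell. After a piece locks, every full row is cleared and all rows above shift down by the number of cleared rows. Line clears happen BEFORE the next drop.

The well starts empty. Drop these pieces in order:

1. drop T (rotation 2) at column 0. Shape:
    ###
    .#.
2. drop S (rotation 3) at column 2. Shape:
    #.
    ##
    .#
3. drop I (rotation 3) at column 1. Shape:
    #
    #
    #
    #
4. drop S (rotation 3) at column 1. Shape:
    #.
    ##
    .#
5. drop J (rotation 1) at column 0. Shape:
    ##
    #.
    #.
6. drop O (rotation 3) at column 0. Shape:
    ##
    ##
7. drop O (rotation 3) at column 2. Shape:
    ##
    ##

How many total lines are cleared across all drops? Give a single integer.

Drop 1: T rot2 at col 0 lands with bottom-row=0; cleared 0 line(s) (total 0); column heights now [2 2 2 0], max=2
Drop 2: S rot3 at col 2 lands with bottom-row=1; cleared 1 line(s) (total 1); column heights now [0 1 3 2], max=3
Drop 3: I rot3 at col 1 lands with bottom-row=1; cleared 0 line(s) (total 1); column heights now [0 5 3 2], max=5
Drop 4: S rot3 at col 1 lands with bottom-row=4; cleared 0 line(s) (total 1); column heights now [0 7 6 2], max=7
Drop 5: J rot1 at col 0 lands with bottom-row=5; cleared 0 line(s) (total 1); column heights now [8 8 6 2], max=8
Drop 6: O rot3 at col 0 lands with bottom-row=8; cleared 0 line(s) (total 1); column heights now [10 10 6 2], max=10
Drop 7: O rot3 at col 2 lands with bottom-row=6; cleared 2 line(s) (total 3); column heights now [8 8 6 2], max=8

Answer: 3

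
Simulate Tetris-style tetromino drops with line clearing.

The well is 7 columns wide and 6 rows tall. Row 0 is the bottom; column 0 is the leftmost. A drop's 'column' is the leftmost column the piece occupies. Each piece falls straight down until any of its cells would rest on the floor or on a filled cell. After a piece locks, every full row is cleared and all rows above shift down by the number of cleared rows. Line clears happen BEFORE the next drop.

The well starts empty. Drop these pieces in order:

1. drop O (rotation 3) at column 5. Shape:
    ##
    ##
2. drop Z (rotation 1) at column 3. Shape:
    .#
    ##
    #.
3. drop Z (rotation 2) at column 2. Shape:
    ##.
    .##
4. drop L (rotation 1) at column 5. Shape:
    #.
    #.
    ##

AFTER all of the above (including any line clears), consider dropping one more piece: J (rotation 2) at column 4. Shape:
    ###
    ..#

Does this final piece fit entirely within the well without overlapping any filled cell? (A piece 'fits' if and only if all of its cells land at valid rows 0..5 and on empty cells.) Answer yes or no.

Answer: yes

Derivation:
Drop 1: O rot3 at col 5 lands with bottom-row=0; cleared 0 line(s) (total 0); column heights now [0 0 0 0 0 2 2], max=2
Drop 2: Z rot1 at col 3 lands with bottom-row=0; cleared 0 line(s) (total 0); column heights now [0 0 0 2 3 2 2], max=3
Drop 3: Z rot2 at col 2 lands with bottom-row=3; cleared 0 line(s) (total 0); column heights now [0 0 5 5 4 2 2], max=5
Drop 4: L rot1 at col 5 lands with bottom-row=2; cleared 0 line(s) (total 0); column heights now [0 0 5 5 4 5 3], max=5
Test piece J rot2 at col 4 (width 3): heights before test = [0 0 5 5 4 5 3]; fits = True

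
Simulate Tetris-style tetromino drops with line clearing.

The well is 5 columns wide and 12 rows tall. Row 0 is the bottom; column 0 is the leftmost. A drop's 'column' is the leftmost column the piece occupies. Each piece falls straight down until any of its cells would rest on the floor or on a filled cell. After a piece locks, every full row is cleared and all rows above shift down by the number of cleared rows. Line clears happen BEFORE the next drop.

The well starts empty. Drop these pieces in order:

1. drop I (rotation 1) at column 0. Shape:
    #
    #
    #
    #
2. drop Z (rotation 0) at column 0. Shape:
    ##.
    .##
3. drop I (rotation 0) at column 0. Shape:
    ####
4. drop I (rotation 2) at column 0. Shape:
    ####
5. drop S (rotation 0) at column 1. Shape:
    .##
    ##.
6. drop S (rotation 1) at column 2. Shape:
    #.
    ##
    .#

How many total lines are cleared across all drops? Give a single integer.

Answer: 0

Derivation:
Drop 1: I rot1 at col 0 lands with bottom-row=0; cleared 0 line(s) (total 0); column heights now [4 0 0 0 0], max=4
Drop 2: Z rot0 at col 0 lands with bottom-row=3; cleared 0 line(s) (total 0); column heights now [5 5 4 0 0], max=5
Drop 3: I rot0 at col 0 lands with bottom-row=5; cleared 0 line(s) (total 0); column heights now [6 6 6 6 0], max=6
Drop 4: I rot2 at col 0 lands with bottom-row=6; cleared 0 line(s) (total 0); column heights now [7 7 7 7 0], max=7
Drop 5: S rot0 at col 1 lands with bottom-row=7; cleared 0 line(s) (total 0); column heights now [7 8 9 9 0], max=9
Drop 6: S rot1 at col 2 lands with bottom-row=9; cleared 0 line(s) (total 0); column heights now [7 8 12 11 0], max=12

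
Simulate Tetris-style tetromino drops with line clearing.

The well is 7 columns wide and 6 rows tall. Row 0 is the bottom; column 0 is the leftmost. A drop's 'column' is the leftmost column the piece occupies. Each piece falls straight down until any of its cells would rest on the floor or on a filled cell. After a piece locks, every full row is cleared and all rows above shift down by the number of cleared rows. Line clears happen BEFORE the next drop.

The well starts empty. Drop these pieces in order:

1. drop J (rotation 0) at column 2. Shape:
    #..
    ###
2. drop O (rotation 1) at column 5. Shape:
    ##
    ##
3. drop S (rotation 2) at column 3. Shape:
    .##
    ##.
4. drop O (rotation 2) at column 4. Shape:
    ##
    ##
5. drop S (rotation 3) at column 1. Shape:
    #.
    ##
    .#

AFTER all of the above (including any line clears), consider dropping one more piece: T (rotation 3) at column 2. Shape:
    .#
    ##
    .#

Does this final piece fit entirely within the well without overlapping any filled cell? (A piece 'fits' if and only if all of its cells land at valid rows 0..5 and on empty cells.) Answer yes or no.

Answer: yes

Derivation:
Drop 1: J rot0 at col 2 lands with bottom-row=0; cleared 0 line(s) (total 0); column heights now [0 0 2 1 1 0 0], max=2
Drop 2: O rot1 at col 5 lands with bottom-row=0; cleared 0 line(s) (total 0); column heights now [0 0 2 1 1 2 2], max=2
Drop 3: S rot2 at col 3 lands with bottom-row=1; cleared 0 line(s) (total 0); column heights now [0 0 2 2 3 3 2], max=3
Drop 4: O rot2 at col 4 lands with bottom-row=3; cleared 0 line(s) (total 0); column heights now [0 0 2 2 5 5 2], max=5
Drop 5: S rot3 at col 1 lands with bottom-row=2; cleared 0 line(s) (total 0); column heights now [0 5 4 2 5 5 2], max=5
Test piece T rot3 at col 2 (width 2): heights before test = [0 5 4 2 5 5 2]; fits = True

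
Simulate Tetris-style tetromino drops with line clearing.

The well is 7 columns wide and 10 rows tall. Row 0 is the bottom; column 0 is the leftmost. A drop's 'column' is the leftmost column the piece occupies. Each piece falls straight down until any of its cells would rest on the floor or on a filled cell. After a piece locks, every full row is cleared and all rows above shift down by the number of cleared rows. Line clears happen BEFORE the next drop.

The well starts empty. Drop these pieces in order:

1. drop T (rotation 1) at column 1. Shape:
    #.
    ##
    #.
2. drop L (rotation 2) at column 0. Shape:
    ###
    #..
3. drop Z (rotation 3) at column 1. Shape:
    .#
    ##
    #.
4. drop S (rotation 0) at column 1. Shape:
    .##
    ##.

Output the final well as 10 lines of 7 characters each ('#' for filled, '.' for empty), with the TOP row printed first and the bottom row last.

Answer: .......
..##...
.##....
..#....
.##....
.#.....
###....
##.....
.##....
.#.....

Derivation:
Drop 1: T rot1 at col 1 lands with bottom-row=0; cleared 0 line(s) (total 0); column heights now [0 3 2 0 0 0 0], max=3
Drop 2: L rot2 at col 0 lands with bottom-row=2; cleared 0 line(s) (total 0); column heights now [4 4 4 0 0 0 0], max=4
Drop 3: Z rot3 at col 1 lands with bottom-row=4; cleared 0 line(s) (total 0); column heights now [4 6 7 0 0 0 0], max=7
Drop 4: S rot0 at col 1 lands with bottom-row=7; cleared 0 line(s) (total 0); column heights now [4 8 9 9 0 0 0], max=9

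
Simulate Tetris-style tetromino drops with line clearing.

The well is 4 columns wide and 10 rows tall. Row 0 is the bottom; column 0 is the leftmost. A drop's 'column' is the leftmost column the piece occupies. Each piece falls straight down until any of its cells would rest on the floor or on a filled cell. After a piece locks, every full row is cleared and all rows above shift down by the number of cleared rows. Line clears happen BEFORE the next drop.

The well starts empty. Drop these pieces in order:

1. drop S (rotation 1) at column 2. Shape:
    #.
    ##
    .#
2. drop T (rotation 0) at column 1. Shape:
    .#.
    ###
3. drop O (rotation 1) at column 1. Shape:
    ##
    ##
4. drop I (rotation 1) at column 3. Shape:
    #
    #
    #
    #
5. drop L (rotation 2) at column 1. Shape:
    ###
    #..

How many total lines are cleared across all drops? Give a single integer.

Drop 1: S rot1 at col 2 lands with bottom-row=0; cleared 0 line(s) (total 0); column heights now [0 0 3 2], max=3
Drop 2: T rot0 at col 1 lands with bottom-row=3; cleared 0 line(s) (total 0); column heights now [0 4 5 4], max=5
Drop 3: O rot1 at col 1 lands with bottom-row=5; cleared 0 line(s) (total 0); column heights now [0 7 7 4], max=7
Drop 4: I rot1 at col 3 lands with bottom-row=4; cleared 0 line(s) (total 0); column heights now [0 7 7 8], max=8
Drop 5: L rot2 at col 1 lands with bottom-row=7; cleared 0 line(s) (total 0); column heights now [0 9 9 9], max=9

Answer: 0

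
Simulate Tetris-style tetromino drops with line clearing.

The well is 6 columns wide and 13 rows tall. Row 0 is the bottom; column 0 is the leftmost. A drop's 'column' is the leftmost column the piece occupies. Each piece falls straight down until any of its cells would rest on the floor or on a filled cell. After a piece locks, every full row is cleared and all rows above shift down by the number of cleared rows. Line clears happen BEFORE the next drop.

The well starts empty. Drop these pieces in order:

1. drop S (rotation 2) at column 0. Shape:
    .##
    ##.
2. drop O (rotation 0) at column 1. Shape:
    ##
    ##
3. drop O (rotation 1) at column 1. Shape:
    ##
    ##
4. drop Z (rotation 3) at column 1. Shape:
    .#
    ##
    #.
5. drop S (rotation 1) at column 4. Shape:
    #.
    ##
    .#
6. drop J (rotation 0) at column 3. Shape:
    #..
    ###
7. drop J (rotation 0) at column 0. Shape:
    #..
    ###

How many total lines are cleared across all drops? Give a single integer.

Drop 1: S rot2 at col 0 lands with bottom-row=0; cleared 0 line(s) (total 0); column heights now [1 2 2 0 0 0], max=2
Drop 2: O rot0 at col 1 lands with bottom-row=2; cleared 0 line(s) (total 0); column heights now [1 4 4 0 0 0], max=4
Drop 3: O rot1 at col 1 lands with bottom-row=4; cleared 0 line(s) (total 0); column heights now [1 6 6 0 0 0], max=6
Drop 4: Z rot3 at col 1 lands with bottom-row=6; cleared 0 line(s) (total 0); column heights now [1 8 9 0 0 0], max=9
Drop 5: S rot1 at col 4 lands with bottom-row=0; cleared 0 line(s) (total 0); column heights now [1 8 9 0 3 2], max=9
Drop 6: J rot0 at col 3 lands with bottom-row=3; cleared 0 line(s) (total 0); column heights now [1 8 9 5 4 4], max=9
Drop 7: J rot0 at col 0 lands with bottom-row=9; cleared 0 line(s) (total 0); column heights now [11 10 10 5 4 4], max=11

Answer: 0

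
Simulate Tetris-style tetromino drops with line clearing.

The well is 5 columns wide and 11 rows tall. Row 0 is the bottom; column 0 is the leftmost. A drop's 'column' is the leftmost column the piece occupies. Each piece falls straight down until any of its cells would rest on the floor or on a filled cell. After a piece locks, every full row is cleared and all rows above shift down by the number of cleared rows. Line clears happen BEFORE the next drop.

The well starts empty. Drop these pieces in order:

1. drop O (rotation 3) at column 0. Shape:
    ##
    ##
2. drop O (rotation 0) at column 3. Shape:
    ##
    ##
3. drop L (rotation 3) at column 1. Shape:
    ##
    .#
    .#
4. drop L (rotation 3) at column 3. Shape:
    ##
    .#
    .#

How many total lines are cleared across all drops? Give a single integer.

Drop 1: O rot3 at col 0 lands with bottom-row=0; cleared 0 line(s) (total 0); column heights now [2 2 0 0 0], max=2
Drop 2: O rot0 at col 3 lands with bottom-row=0; cleared 0 line(s) (total 0); column heights now [2 2 0 2 2], max=2
Drop 3: L rot3 at col 1 lands with bottom-row=0; cleared 2 line(s) (total 2); column heights now [0 1 1 0 0], max=1
Drop 4: L rot3 at col 3 lands with bottom-row=0; cleared 0 line(s) (total 2); column heights now [0 1 1 3 3], max=3

Answer: 2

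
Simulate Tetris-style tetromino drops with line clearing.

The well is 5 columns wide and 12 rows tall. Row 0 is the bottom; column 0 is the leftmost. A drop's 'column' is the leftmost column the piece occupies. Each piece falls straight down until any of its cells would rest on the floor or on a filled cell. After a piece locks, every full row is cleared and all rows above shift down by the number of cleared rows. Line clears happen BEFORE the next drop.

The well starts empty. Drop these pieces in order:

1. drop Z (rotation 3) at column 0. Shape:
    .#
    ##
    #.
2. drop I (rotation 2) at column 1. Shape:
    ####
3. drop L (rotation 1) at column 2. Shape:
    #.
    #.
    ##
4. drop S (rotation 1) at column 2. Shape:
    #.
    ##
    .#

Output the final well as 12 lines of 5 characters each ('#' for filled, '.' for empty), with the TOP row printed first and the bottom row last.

Drop 1: Z rot3 at col 0 lands with bottom-row=0; cleared 0 line(s) (total 0); column heights now [2 3 0 0 0], max=3
Drop 2: I rot2 at col 1 lands with bottom-row=3; cleared 0 line(s) (total 0); column heights now [2 4 4 4 4], max=4
Drop 3: L rot1 at col 2 lands with bottom-row=4; cleared 0 line(s) (total 0); column heights now [2 4 7 5 4], max=7
Drop 4: S rot1 at col 2 lands with bottom-row=6; cleared 0 line(s) (total 0); column heights now [2 4 9 8 4], max=9

Answer: .....
.....
.....
..#..
..##.
..##.
..#..
..##.
.####
.#...
##...
#....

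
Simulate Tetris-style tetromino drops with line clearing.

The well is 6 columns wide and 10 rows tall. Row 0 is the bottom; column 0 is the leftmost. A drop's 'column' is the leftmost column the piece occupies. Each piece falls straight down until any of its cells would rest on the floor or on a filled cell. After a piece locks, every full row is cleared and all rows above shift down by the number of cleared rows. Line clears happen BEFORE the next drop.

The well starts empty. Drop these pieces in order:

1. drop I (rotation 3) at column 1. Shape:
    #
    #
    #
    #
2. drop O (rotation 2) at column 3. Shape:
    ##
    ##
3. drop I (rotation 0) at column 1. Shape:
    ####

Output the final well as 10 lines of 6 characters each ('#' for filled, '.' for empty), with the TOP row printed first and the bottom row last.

Answer: ......
......
......
......
......
.####.
.#....
.#....
.#.##.
.#.##.

Derivation:
Drop 1: I rot3 at col 1 lands with bottom-row=0; cleared 0 line(s) (total 0); column heights now [0 4 0 0 0 0], max=4
Drop 2: O rot2 at col 3 lands with bottom-row=0; cleared 0 line(s) (total 0); column heights now [0 4 0 2 2 0], max=4
Drop 3: I rot0 at col 1 lands with bottom-row=4; cleared 0 line(s) (total 0); column heights now [0 5 5 5 5 0], max=5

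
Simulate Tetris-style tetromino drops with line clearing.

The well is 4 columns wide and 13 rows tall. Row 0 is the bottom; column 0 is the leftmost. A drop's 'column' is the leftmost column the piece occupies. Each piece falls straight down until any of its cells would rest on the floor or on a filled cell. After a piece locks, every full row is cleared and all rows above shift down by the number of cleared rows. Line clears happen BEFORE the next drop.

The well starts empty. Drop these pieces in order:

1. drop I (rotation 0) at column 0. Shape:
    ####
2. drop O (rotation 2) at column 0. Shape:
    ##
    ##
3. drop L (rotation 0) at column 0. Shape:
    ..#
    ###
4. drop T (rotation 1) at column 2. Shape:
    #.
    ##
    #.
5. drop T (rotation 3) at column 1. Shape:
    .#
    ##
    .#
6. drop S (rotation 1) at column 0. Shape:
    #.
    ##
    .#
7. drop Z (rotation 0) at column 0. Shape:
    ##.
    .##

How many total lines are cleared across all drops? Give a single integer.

Drop 1: I rot0 at col 0 lands with bottom-row=0; cleared 1 line(s) (total 1); column heights now [0 0 0 0], max=0
Drop 2: O rot2 at col 0 lands with bottom-row=0; cleared 0 line(s) (total 1); column heights now [2 2 0 0], max=2
Drop 3: L rot0 at col 0 lands with bottom-row=2; cleared 0 line(s) (total 1); column heights now [3 3 4 0], max=4
Drop 4: T rot1 at col 2 lands with bottom-row=4; cleared 0 line(s) (total 1); column heights now [3 3 7 6], max=7
Drop 5: T rot3 at col 1 lands with bottom-row=7; cleared 0 line(s) (total 1); column heights now [3 9 10 6], max=10
Drop 6: S rot1 at col 0 lands with bottom-row=9; cleared 0 line(s) (total 1); column heights now [12 11 10 6], max=12
Drop 7: Z rot0 at col 0 lands with bottom-row=11; cleared 0 line(s) (total 1); column heights now [13 13 12 6], max=13

Answer: 1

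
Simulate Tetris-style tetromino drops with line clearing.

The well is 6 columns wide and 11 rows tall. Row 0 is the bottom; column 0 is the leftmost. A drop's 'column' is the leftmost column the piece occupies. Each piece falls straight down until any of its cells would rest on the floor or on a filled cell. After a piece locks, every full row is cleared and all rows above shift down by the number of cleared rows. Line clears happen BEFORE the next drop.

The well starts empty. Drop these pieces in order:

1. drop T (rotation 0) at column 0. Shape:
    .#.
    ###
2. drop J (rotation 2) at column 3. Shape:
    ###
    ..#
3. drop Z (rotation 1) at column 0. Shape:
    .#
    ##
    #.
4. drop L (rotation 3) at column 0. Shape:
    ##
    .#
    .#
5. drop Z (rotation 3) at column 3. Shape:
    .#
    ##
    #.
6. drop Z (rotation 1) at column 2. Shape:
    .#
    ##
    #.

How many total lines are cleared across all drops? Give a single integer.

Answer: 0

Derivation:
Drop 1: T rot0 at col 0 lands with bottom-row=0; cleared 0 line(s) (total 0); column heights now [1 2 1 0 0 0], max=2
Drop 2: J rot2 at col 3 lands with bottom-row=0; cleared 0 line(s) (total 0); column heights now [1 2 1 2 2 2], max=2
Drop 3: Z rot1 at col 0 lands with bottom-row=1; cleared 0 line(s) (total 0); column heights now [3 4 1 2 2 2], max=4
Drop 4: L rot3 at col 0 lands with bottom-row=4; cleared 0 line(s) (total 0); column heights now [7 7 1 2 2 2], max=7
Drop 5: Z rot3 at col 3 lands with bottom-row=2; cleared 0 line(s) (total 0); column heights now [7 7 1 4 5 2], max=7
Drop 6: Z rot1 at col 2 lands with bottom-row=3; cleared 0 line(s) (total 0); column heights now [7 7 5 6 5 2], max=7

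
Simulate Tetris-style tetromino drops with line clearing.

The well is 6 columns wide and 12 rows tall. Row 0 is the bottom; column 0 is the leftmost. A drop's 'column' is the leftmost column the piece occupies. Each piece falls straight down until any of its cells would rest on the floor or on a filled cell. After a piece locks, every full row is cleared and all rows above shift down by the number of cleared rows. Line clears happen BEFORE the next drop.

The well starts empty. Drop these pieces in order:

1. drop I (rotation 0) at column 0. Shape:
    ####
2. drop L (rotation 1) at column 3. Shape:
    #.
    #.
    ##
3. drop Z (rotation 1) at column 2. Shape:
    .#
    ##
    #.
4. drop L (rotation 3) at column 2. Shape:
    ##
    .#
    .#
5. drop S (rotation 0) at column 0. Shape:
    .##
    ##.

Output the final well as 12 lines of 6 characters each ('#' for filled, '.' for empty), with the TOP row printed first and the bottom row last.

Answer: ......
......
.##...
####..
...#..
...#..
...#..
..##..
..##..
...#..
...##.
####..

Derivation:
Drop 1: I rot0 at col 0 lands with bottom-row=0; cleared 0 line(s) (total 0); column heights now [1 1 1 1 0 0], max=1
Drop 2: L rot1 at col 3 lands with bottom-row=1; cleared 0 line(s) (total 0); column heights now [1 1 1 4 2 0], max=4
Drop 3: Z rot1 at col 2 lands with bottom-row=3; cleared 0 line(s) (total 0); column heights now [1 1 5 6 2 0], max=6
Drop 4: L rot3 at col 2 lands with bottom-row=6; cleared 0 line(s) (total 0); column heights now [1 1 9 9 2 0], max=9
Drop 5: S rot0 at col 0 lands with bottom-row=8; cleared 0 line(s) (total 0); column heights now [9 10 10 9 2 0], max=10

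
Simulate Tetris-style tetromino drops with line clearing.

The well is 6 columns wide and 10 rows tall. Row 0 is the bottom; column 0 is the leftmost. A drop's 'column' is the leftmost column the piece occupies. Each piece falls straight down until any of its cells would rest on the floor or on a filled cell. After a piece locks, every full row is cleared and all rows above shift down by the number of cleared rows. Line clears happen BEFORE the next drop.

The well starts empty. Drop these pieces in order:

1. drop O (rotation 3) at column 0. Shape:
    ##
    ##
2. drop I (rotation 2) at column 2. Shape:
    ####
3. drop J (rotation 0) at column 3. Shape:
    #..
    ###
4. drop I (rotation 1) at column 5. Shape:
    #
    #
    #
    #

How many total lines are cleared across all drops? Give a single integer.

Answer: 1

Derivation:
Drop 1: O rot3 at col 0 lands with bottom-row=0; cleared 0 line(s) (total 0); column heights now [2 2 0 0 0 0], max=2
Drop 2: I rot2 at col 2 lands with bottom-row=0; cleared 1 line(s) (total 1); column heights now [1 1 0 0 0 0], max=1
Drop 3: J rot0 at col 3 lands with bottom-row=0; cleared 0 line(s) (total 1); column heights now [1 1 0 2 1 1], max=2
Drop 4: I rot1 at col 5 lands with bottom-row=1; cleared 0 line(s) (total 1); column heights now [1 1 0 2 1 5], max=5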